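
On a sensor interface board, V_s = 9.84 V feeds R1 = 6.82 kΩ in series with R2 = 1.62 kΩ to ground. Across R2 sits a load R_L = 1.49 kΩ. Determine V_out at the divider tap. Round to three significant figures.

V_out ≈ 1.01 V

First combine the lower leg with the load: R2 ‖ R_L = 0.7761 kΩ.
Voltage divider with the loaded lower leg: V_out = 9.84 × 0.7761/(6.82 + 0.7761) = 9.84 × 0.1022 = 1.005 V.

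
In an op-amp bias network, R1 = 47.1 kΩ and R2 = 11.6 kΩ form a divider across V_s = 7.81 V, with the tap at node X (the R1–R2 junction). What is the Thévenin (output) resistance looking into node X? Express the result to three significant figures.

Zeroing V_s shorts the top of R1 to ground, so R_th = R1 ‖ R2 = 9.308 kΩ.

R_th ≈ 9.31 kΩ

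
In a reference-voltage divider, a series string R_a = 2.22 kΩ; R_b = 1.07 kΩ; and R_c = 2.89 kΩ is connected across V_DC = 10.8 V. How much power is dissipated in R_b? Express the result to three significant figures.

P ≈ 3.27 mW

ΣR = 6.180 kΩ → I = 10.8/6.180 = 1.748 mA.
P = I²R = 3.054 × 1.07 = 3.268 mW.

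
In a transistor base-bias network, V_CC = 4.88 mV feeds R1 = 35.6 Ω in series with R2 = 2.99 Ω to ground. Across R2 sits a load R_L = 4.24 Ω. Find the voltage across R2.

V_out ≈ 0.229 mV

R2 ‖ R_L = (2.99 × 4.24)/(2.99 + 4.24) = 1.753 Ω.
Voltage divider with the loaded lower leg: V_out = 4.88 × 1.753/(35.6 + 1.753) = 4.88 × 0.04694 = 0.2291 mV.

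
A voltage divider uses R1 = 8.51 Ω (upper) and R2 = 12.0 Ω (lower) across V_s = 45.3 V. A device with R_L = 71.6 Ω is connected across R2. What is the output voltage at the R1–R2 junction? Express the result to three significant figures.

V_out ≈ 24.8 V

R2 ‖ R_L = (12.0 × 71.6)/(12.0 + 71.6) = 10.28 Ω.
Voltage divider with the loaded lower leg: V_out = 45.3 × 10.28/(8.51 + 10.28) = 45.3 × 0.5470 = 24.78 V.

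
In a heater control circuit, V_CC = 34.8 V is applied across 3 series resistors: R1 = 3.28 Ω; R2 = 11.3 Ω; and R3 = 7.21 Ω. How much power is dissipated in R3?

P ≈ 18.4 W

Series current I = V_CC/ΣR = 34.8/21.79 = 1.597 A.
P = I²R = 2.551 × 7.21 = 18.39 W.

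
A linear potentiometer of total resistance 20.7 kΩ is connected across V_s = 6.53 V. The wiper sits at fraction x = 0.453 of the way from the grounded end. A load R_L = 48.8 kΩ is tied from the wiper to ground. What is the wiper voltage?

Split the track: R_lower = x·R_p = 9.377 kΩ, R_upper = (1−x)·R_p = 11.32 kΩ.
Lower segment in parallel with the load: 9.377 ‖ 48.8 = 7.866 kΩ.
V_out = 6.53 × 7.866/(11.32 + 7.866) = 2.677 V.
(Unloaded: V_out = x·V_s = 2.96 V.)

V_out ≈ 2.68 V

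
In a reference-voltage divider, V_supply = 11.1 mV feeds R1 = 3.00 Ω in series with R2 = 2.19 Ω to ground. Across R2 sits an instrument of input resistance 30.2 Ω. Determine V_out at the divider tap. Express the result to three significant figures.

First combine the lower leg with the load: R2 ‖ R_L = 2.042 Ω.
Then V_out = V_supply · R2'/(R1 + R2') = 11.1 × 2.042/5.042 = 4.495 mV.

V_out ≈ 4.50 mV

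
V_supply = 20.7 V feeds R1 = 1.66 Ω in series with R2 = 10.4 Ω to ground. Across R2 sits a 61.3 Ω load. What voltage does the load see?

First combine the lower leg with the load: R2 ‖ R_L = 8.891 Ω.
Then V_out = V_supply · R2'/(R1 + R2') = 20.7 × 8.891/10.55 = 17.44 V.
(Unloaded it would be 17.9 V; the load pulls it down.)

V_out ≈ 17.4 V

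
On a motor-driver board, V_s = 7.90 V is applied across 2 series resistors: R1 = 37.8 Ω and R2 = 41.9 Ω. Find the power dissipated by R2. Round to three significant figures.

Series current I = V_s/ΣR = 7.90/79.70 = 0.09912 A.
P = I²R = 0.009825 × 41.9 = 0.4117 W.

P ≈ 0.412 W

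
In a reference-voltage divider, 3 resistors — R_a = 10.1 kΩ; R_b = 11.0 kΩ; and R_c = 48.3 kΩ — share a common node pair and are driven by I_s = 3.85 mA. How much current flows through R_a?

Conductances: ΣG = 1/10.1 + 1/11.0 + 1/48.3 = 0.2106 (1/kΩ).
By the current-divider rule, I = I_s · G_k/ΣG = 3.85 × 0.4701 = 1.810 mA.

I ≈ 1.81 mA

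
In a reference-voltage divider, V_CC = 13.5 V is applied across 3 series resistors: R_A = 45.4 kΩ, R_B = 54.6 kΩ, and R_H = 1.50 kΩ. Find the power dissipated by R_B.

ΣR = 101.5 kΩ → I = 13.5/101.5 = 0.1330 mA.
P(R_B) = I²·R_B = (0.1330)² × 54.6 = 0.9659 mW.

P ≈ 0.966 mW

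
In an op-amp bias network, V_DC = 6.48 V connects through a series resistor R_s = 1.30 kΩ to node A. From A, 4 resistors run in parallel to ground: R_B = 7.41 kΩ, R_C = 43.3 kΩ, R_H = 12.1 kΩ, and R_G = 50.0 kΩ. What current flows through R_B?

I ≈ 0.653 mA

Parallel bank: R_p = 1/(1/7.41 + 1/43.3 + 1/12.1 + 1/50.0) = 3.836 kΩ.
V_A by voltage divider: V_A = 6.48 × 3.836/(1.30 + 3.836) = 4.840 V.
I(R_B) = V_A / R_B = 4.840/7.41 = 0.6531 mA.
(Check via current divider: I_total = 1.262 mA; share G_k/ΣG = 0.5177 → same result.)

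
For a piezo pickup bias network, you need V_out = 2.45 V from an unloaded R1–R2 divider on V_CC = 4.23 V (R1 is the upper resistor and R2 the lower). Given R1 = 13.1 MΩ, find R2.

R2 ≈ 18.0 MΩ

The divider ratio is R2/(R1+R2) = 2.45/4.23 = 0.5792.
R2 = R1 · 0.5792/(1 − 0.5792) = 18.03 MΩ.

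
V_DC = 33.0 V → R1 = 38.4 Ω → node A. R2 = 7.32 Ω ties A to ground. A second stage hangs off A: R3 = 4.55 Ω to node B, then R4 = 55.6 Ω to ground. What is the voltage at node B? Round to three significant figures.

Looking into the second stage from A: R3 + R4 = 60.15 Ω appears in parallel with R2.
R2 ‖ (R3+R4) = 6.526 Ω.
V_A = 33.0 × 6.526/(38.4 + 6.526) = 4.794 V.
Stage 2 is unloaded, so V_B = V_A · R4/(R3+R4) = 4.794 × 55.6/60.15 = 4.431 V.

V_B ≈ 4.43 V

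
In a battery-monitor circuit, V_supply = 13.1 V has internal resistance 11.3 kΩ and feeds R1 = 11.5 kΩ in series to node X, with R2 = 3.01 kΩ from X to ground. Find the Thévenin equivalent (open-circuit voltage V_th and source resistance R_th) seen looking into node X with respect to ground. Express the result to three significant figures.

V_th ≈ 1.53 V, R_th ≈ 2.66 kΩ

R1' = 11.3 + 11.5 = 22.80 kΩ (source resistance + R1).
Open-circuit (no load on X): V_th = V_supply · R2/(R1' + R2) = 13.1 × 3.01/(22.80 + 3.01) = 1.528 V.
Zeroing V_supply shorts the top of R1' to ground, so R_th = R1' ‖ R2 = 2.659 kΩ.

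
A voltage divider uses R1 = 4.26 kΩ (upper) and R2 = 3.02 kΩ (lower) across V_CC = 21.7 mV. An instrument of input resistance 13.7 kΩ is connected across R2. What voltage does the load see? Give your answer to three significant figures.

V_out ≈ 7.97 mV

First combine the lower leg with the load: R2 ‖ R_L = 2.475 kΩ.
Then V_out = V_CC · R2'/(R1 + R2') = 21.7 × 2.475/6.735 = 7.973 mV.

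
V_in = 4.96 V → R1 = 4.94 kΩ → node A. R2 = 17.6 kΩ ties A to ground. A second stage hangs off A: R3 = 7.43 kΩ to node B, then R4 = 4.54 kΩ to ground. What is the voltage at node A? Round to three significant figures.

The second stage (R3 + R4 = 11.97 kΩ) loads node A in parallel with R2.
R2 ‖ (R3+R4) = 7.125 kΩ.
First divider: V_A = V_in · 7.125/(4.94 + 7.125) = 2.929 V.

V_A ≈ 2.93 V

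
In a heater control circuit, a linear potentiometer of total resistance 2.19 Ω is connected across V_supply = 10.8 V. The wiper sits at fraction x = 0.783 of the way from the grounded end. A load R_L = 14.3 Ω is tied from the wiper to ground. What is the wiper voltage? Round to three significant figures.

The pot divides into 0.4752 Ω above the wiper and 1.715 Ω below.
Lower segment in parallel with the load: 1.715 ‖ 14.3 = 1.531 Ω.
V_out = 10.8 × 1.531/(0.4752 + 1.531) = 8.242 V.

V_out ≈ 8.24 V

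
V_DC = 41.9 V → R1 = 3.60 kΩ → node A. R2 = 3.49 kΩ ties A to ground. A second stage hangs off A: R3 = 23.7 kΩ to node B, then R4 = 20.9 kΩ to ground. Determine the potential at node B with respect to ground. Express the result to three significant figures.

Node A sees R2 in parallel with the series input of stage 2, R3 + R4 = 44.60 kΩ.
R2 ‖ (R3+R4) = 3.237 kΩ.
So V_A = 41.9 × 0.4734 = 19.84 V.
Then the unloaded second divider: V_B = V_A × R4/(R3+R4) = 19.84 × 0.4686 = 9.296 V.

V_B ≈ 9.30 V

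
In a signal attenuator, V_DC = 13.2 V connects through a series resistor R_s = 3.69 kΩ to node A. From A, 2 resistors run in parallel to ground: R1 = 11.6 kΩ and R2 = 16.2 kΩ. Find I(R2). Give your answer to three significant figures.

I ≈ 0.527 mA

Combine the parallel branches: R_p = (1/11.6 + 1/16.2)⁻¹ = 6.760 kΩ.
V_A by voltage divider: V_A = 13.2 × 6.760/(3.69 + 6.760) = 8.539 V.
Branch current I = V_A/R2 = 8.539/16.2 = 0.5271 mA.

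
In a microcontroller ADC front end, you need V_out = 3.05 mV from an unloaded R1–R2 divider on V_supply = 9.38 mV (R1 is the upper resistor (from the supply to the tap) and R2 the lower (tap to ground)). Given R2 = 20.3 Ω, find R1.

R1 ≈ 42.1 Ω

The divider ratio is R2/(R1+R2) = 3.05/9.38 = 0.3252.
R1 = R2·(1/k − 1) = 20.3 × 2.075 = 42.13 Ω.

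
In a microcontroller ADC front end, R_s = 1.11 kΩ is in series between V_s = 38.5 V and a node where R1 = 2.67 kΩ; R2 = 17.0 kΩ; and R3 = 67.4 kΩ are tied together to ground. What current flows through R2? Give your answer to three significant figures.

I ≈ 1.51 mA

Parallel bank: R_p = 1/(1/2.67 + 1/17.0 + 1/67.4) = 2.231 kΩ.
V_A = 38.5 × 2.231/3.341 = 25.71 V.
Branch current I = V_A/R2 = 25.71/17.0 = 1.512 mA.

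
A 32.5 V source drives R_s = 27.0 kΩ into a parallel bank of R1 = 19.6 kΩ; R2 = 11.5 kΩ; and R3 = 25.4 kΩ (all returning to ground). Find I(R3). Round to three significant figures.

I ≈ 0.221 mA

Equivalent of the parallel group: R_p = 5.639 kΩ.
V_A = 32.5 × 5.639/32.64 = 5.615 V.
I(R3) = V_A / R3 = 5.615/25.4 = 0.2211 mA.
(Equivalently: I_total = 0.9958 mA, then current-divider fraction G_k/ΣG = 0.2220.)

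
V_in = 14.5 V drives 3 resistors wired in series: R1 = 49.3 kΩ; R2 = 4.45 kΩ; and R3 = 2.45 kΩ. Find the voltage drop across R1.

V ≈ 12.7 V

ΣR = 49.3 + 4.45 + 2.45 = 56.20 kΩ.
V = V_in · R/ΣR = 14.5 × 0.8772 = 12.72 V.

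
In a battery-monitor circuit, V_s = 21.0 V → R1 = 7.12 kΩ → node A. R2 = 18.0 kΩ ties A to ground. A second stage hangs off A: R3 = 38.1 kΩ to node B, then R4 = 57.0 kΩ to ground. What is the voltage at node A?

V_A ≈ 14.3 V

Looking into the second stage from A: R3 + R4 = 95.10 kΩ appears in parallel with R2.
R2 ‖ (R3+R4) = 15.14 kΩ.
V_A = 21.0 × 15.14/(7.12 + 15.14) = 14.28 V.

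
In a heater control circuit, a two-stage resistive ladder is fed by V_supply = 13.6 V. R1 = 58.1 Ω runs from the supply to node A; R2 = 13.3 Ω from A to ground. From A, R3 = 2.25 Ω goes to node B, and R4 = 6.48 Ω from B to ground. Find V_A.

V_A ≈ 1.13 V

Looking into the second stage from A: R3 + R4 = 8.730 Ω appears in parallel with R2.
Effective lower resistance at A: R2 ‖ 8.730 = 5.270 Ω.
V_A = 13.6 × 5.270/(58.1 + 5.270) = 1.131 V.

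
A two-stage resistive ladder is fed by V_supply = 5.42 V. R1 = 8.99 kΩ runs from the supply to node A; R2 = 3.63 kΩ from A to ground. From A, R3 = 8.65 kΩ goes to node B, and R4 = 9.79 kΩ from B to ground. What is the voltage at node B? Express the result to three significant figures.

Looking into the second stage from A: R3 + R4 = 18.44 kΩ appears in parallel with R2.
Effective lower resistance at A: R2 ‖ 18.44 = 3.033 kΩ.
V_A = 5.42 × 3.033/(8.99 + 3.033) = 1.367 V.
Stage 2 is unloaded, so V_B = V_A · R4/(R3+R4) = 1.367 × 9.79/18.44 = 0.7259 V.

V_B ≈ 0.726 V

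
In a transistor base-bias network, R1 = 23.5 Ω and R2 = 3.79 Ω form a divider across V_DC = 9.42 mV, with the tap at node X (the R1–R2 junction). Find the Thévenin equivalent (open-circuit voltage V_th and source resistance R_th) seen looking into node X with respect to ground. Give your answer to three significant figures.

V_th ≈ 1.31 mV, R_th ≈ 3.26 Ω

Open-circuit (no load on X): V_th = V_DC · R2/(R1 + R2) = 9.42 × 3.79/(23.50 + 3.79) = 1.308 mV.
Looking into X with the source shorted: R_th = R1·R2/(R1+R2) = 23.50 × 3.79/27.29 = 3.264 Ω.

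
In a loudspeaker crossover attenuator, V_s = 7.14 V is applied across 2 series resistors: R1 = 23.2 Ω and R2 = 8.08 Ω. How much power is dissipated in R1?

P ≈ 1.21 W

Series current I = V_s/ΣR = 7.14/31.28 = 0.2283 A.
P = I²R = 0.05210 × 23.2 = 1.209 W.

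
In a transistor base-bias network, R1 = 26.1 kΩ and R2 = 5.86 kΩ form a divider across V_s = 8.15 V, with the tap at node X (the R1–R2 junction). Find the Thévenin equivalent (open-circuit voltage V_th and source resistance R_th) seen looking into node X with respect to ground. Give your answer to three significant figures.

V_th ≈ 1.49 V, R_th ≈ 4.79 kΩ

V_th is the unloaded tap voltage: V_s · R2/(R1+R2) = 8.15 × 0.1834 = 1.494 V.
Zeroing V_s shorts the top of R1 to ground, so R_th = R1 ‖ R2 = 4.786 kΩ.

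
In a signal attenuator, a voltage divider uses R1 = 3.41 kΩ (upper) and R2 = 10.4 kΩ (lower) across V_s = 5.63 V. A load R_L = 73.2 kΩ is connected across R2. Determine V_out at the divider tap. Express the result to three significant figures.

V_out ≈ 4.10 V

R2 ‖ R_L = (10.4 × 73.2)/(10.4 + 73.2) = 9.106 kΩ.
Now apply the divider: V_out = 5.63 × 0.7276 = 4.096 V.
(Unloaded it would be 4.24 V; the load pulls it down.)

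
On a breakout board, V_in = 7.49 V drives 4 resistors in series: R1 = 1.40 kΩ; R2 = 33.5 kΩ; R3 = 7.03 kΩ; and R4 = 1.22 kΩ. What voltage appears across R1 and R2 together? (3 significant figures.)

ΣR = 1.40 + 33.5 + 7.03 + 1.22 = 43.15 kΩ.
R_{R1..R2} = 1.40 + 33.5 = 34.90 kΩ.
By the voltage-divider rule, V = 7.49 × 34.90/43.15 = 6.058 V.

V ≈ 6.06 V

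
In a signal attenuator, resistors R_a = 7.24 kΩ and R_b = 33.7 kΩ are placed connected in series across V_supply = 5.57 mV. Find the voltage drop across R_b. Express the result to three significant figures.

V ≈ 4.58 mV

Total series resistance ΣR = 7.24 + 33.7 = 40.94 kΩ.
V = V_supply · R/ΣR = 5.57 × 0.8232 = 4.585 mV.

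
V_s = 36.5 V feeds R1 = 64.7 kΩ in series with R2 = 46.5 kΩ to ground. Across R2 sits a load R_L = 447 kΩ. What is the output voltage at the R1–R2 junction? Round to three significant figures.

V_out ≈ 14.4 V

First combine the lower leg with the load: R2 ‖ R_L = 42.12 kΩ.
Then V_out = V_s · R2'/(R1 + R2') = 36.5 × 42.12/106.8 = 14.39 V.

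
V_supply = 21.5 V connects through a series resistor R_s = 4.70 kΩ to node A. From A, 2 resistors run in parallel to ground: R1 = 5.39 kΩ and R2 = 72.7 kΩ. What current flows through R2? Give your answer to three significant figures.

Equivalent of the parallel group: R_p = 5.018 kΩ.
V_A = 21.5 × 5.018/9.718 = 11.10 V.
I(R2) = V_A / R2 = 11.10/72.7 = 0.1527 mA.
(Check via current divider: I_total = 2.212 mA; share G_k/ΣG = 0.06902 → same result.)

I ≈ 0.153 mA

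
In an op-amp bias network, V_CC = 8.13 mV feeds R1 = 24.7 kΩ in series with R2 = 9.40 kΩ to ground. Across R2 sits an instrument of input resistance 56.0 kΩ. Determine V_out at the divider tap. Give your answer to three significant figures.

V_out ≈ 2.00 mV

The load sits in parallel with R2, giving an effective lower resistance R2' = R2·R_L/(R2+R_L) = 8.049 kΩ.
Then V_out = V_CC · R2'/(R1 + R2') = 8.13 × 8.049/32.75 = 1.998 mV.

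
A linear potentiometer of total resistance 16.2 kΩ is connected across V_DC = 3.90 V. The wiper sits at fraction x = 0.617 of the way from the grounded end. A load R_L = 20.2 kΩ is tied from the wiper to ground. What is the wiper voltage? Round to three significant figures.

Split the track: R_lower = x·R_p = 9.995 kΩ, R_upper = (1−x)·R_p = 6.205 kΩ.
Lower segment in parallel with the load: 9.995 ‖ 20.2 = 6.687 kΩ.
V_out = 3.90 × 6.687/(6.205 + 6.687) = 2.023 V.
(Unloaded: V_out = x·V_DC = 2.41 V.)

V_out ≈ 2.02 V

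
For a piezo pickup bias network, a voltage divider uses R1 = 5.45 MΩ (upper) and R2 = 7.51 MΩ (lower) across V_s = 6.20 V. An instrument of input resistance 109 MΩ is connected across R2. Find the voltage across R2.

V_out ≈ 3.49 V

The load sits in parallel with R2, giving an effective lower resistance R2' = R2·R_L/(R2+R_L) = 7.026 MΩ.
Then V_out = V_s · R2'/(R1 + R2') = 6.20 × 7.026/12.48 = 3.492 V.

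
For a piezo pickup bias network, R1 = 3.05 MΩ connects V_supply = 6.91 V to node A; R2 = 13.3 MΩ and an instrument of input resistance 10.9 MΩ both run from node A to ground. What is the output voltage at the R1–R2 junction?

V_out ≈ 4.58 V

R2 ‖ R_L = (13.3 × 10.9)/(13.3 + 10.9) = 5.990 MΩ.
Voltage divider with the loaded lower leg: V_out = 6.91 × 5.990/(3.05 + 5.990) = 6.91 × 0.6626 = 4.579 V.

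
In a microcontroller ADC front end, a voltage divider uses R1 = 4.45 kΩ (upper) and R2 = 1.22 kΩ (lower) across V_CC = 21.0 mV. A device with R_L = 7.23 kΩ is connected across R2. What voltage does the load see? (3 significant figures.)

The load sits in parallel with R2, giving an effective lower resistance R2' = R2·R_L/(R2+R_L) = 1.044 kΩ.
Voltage divider with the loaded lower leg: V_out = 21.0 × 1.044/(4.45 + 1.044) = 21.0 × 0.1900 = 3.990 mV.
(Unloaded it would be 4.52 mV; the load pulls it down.)

V_out ≈ 3.99 mV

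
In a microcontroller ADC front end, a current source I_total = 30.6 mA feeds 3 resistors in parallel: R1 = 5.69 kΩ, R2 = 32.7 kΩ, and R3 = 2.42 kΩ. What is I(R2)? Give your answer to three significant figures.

I ≈ 1.51 mA

Conductances: ΣG = 1/5.69 + 1/32.7 + 1/2.42 = 0.6196 (1/kΩ).
R2 takes the fraction G_k/ΣG = 0.03058/0.6196 = 0.04936, so I = 30.6 × 0.04936 = 1.510 mA.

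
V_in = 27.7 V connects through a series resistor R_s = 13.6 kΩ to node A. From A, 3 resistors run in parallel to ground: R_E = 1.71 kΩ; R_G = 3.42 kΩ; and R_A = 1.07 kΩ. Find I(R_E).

Equivalent of the parallel group: R_p = 0.5519 kΩ.
V_A by voltage divider: V_A = 27.7 × 0.5519/(13.6 + 0.5519) = 1.080 V.
I(R_E) = V_A / R_E = 1.080/1.71 = 0.6318 mA.

I ≈ 0.632 mA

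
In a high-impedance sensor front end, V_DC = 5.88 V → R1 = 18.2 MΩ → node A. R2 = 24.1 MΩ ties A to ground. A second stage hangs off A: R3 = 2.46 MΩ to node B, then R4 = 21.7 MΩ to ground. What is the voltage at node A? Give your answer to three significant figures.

V_A ≈ 2.34 V

Looking into the second stage from A: R3 + R4 = 24.16 MΩ appears in parallel with R2.
Effective lower resistance at A: R2 ‖ 24.16 = 12.06 MΩ.
V_A = 5.88 × 12.06/(18.2 + 12.06) = 2.344 V.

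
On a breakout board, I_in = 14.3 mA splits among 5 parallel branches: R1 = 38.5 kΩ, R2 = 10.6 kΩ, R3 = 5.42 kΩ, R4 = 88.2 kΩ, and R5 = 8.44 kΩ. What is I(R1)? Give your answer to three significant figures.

I ≈ 0.855 mA

ΣG = 1/38.5 + 1/10.6 + 1/5.42 + 1/88.2 + 1/8.44 = 0.4346.
Current divider: I(R1) = I_in · G_k/ΣG = 14.3 × (0.02597/0.4346) = 14.3 × 0.05976 = 0.8546 mA.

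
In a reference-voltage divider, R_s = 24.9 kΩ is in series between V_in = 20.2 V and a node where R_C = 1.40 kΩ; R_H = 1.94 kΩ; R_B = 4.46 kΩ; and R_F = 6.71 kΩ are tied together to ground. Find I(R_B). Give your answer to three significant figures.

Equivalent of the parallel group: R_p = 0.6238 kΩ.
V_A = 20.2 × 0.6238/25.52 = 0.4937 V.
Branch current I = V_A/R_B = 0.4937/4.46 = 0.1107 mA.

I ≈ 0.111 mA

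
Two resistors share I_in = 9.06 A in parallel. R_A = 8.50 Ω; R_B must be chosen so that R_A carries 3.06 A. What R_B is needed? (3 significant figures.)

R_B ≈ 4.33 Ω

In a two-way split, I_A/I_in = R_B/(R_A + R_B).
3.06/9.06 = R_B/(R_A + R_B) → R_B = R_A · (0.3377)/(1 − 0.3377) = 8.50 × 0.5100 = 4.335 Ω.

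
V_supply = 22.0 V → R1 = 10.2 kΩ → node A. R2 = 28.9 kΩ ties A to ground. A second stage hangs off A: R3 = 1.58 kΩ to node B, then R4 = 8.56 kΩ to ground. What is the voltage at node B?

Looking into the second stage from A: R3 + R4 = 10.14 kΩ appears in parallel with R2.
R2 ‖ (R3+R4) = 7.506 kΩ.
First divider: V_A = V_supply · 7.506/(10.2 + 7.506) = 9.327 V.
Then the unloaded second divider: V_B = V_A × R4/(R3+R4) = 9.327 × 0.8442 = 7.873 V.

V_B ≈ 7.87 V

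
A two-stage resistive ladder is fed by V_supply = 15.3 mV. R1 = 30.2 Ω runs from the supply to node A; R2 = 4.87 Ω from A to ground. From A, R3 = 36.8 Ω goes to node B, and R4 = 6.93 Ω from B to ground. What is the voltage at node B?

Node A sees R2 in parallel with the series input of stage 2, R3 + R4 = 43.73 Ω.
R2 ‖ (R3+R4) = 4.382 Ω.
V_A = 15.3 × 4.382/(30.2 + 4.382) = 1.939 mV.
V_B = V_A × 0.1585 = 0.3072 mV.

V_B ≈ 0.307 mV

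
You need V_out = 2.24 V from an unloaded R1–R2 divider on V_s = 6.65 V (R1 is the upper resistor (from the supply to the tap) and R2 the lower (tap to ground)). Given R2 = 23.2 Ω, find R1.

V_out/V_s = R2/(R1+R2) = 0.3368.
Rearranging, R1 = R2·(1−k)/k = 23.2 × 1.969 = 45.67 Ω.

R1 ≈ 45.7 Ω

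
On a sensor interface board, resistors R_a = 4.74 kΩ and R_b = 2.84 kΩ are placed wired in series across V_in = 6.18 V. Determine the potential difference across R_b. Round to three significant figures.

V ≈ 2.32 V

Total series resistance ΣR = 4.74 + 2.84 = 7.580 kΩ.
V = V_in · R/ΣR = 6.18 × 0.3747 = 2.315 V.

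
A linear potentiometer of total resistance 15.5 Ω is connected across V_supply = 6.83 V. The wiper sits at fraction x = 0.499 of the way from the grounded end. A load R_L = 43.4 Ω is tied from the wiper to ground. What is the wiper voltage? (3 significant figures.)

The pot divides into 7.766 Ω above the wiper and 7.734 Ω below.
R_L loads the lower segment: effective lower R = 6.565 Ω.
Loaded-divider output: V_out = 6.83 × 0.4581 = 3.129 V.

V_out ≈ 3.13 V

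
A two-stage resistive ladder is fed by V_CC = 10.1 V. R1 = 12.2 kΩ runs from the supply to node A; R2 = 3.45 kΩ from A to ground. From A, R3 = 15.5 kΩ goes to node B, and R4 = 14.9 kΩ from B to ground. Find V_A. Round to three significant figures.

V_A ≈ 2.05 V

Node A sees R2 in parallel with the series input of stage 2, R3 + R4 = 30.40 kΩ.
R2 ‖ (R3+R4) = 3.098 kΩ.
First divider: V_A = V_CC · 3.098/(12.2 + 3.098) = 2.046 V.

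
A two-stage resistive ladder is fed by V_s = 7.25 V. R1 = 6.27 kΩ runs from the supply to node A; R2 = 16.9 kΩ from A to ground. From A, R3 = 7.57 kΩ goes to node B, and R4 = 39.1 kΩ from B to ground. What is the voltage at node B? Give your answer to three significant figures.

V_B ≈ 4.03 V

Node A sees R2 in parallel with the series input of stage 2, R3 + R4 = 46.67 kΩ.
Effective lower resistance at A: R2 ‖ 46.67 = 12.41 kΩ.
So V_A = 7.25 × 0.6643 = 4.816 V.
V_B = V_A × 0.8378 = 4.035 V.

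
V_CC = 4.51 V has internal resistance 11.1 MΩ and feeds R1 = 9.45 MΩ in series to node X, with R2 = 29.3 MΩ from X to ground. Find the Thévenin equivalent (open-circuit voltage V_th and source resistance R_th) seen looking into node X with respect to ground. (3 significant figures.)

R1' = 11.1 + 9.45 = 20.55 MΩ (source resistance + R1).
Open-circuit (no load on X): V_th = V_CC · R2/(R1' + R2) = 4.51 × 29.3/(20.55 + 29.3) = 2.651 V.
Looking into X with the source shorted: R_th = R1'·R2/(R1'+R2) = 20.55 × 29.3/49.85 = 12.08 MΩ.

V_th ≈ 2.65 V, R_th ≈ 12.1 MΩ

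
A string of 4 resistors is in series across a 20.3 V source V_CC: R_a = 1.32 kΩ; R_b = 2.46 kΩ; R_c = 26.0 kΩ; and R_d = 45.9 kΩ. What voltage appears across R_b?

ΣR = 1.32 + 2.46 + 26.0 + 45.9 = 75.68 kΩ.
V = V_CC · R/ΣR = 20.3 × 0.03251 = 0.6599 V.

V ≈ 0.660 V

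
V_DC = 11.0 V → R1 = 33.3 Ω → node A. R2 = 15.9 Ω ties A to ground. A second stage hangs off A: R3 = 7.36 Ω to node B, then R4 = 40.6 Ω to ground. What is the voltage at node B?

Looking into the second stage from A: R3 + R4 = 47.96 Ω appears in parallel with R2.
Effective lower resistance at A: R2 ‖ 47.96 = 11.94 Ω.
First divider: V_A = V_DC · 11.94/(33.3 + 11.94) = 2.903 V.
V_B = V_A × 0.8465 = 2.458 V.

V_B ≈ 2.46 V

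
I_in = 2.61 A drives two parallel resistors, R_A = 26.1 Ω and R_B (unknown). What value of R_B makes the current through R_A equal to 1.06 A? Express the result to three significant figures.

R_B ≈ 17.8 Ω

The fraction through R_A equals R_B/(R_A+R_B).
With f = 0.4061, R_B = R_A · f/(1−f) = 26.1 × 0.6839 = 17.85 Ω.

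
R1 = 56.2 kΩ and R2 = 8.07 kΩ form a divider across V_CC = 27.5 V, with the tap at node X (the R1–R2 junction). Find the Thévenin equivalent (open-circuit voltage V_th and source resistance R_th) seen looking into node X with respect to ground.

V_th ≈ 3.45 V, R_th ≈ 7.06 kΩ

With X open, the divider is unloaded: V_th = 27.5 × 8.07/64.27 = 3.453 V.
With V_CC suppressed (replaced by a short), R_th = R1 ‖ R2 = (56.20 × 8.07)/(56.20 + 8.07) = 7.057 kΩ.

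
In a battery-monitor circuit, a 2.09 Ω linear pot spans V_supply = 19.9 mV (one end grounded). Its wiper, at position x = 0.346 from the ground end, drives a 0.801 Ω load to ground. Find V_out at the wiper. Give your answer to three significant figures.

V_out ≈ 4.33 mV

Split the track: R_lower = x·R_p = 0.7231 Ω, R_upper = (1−x)·R_p = 1.367 Ω.
(x·R_p) ‖ R_L = 0.3800 Ω.
V_out = 19.9 × 0.3800/(1.367 + 0.3800) = 4.329 mV.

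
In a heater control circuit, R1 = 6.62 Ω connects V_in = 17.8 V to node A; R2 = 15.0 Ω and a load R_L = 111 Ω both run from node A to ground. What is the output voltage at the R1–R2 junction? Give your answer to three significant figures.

The load sits in parallel with R2, giving an effective lower resistance R2' = R2·R_L/(R2+R_L) = 13.21 Ω.
Voltage divider with the loaded lower leg: V_out = 17.8 × 13.21/(6.62 + 13.21) = 17.8 × 0.6662 = 11.86 V.

V_out ≈ 11.9 V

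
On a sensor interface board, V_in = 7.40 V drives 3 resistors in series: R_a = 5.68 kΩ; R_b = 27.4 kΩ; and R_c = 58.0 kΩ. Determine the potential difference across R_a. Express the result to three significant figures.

Total series resistance ΣR = 5.68 + 27.4 + 58.0 = 91.08 kΩ.
By the voltage-divider rule, V = 7.40 × 5.680/91.08 = 0.4615 V.

V ≈ 0.461 V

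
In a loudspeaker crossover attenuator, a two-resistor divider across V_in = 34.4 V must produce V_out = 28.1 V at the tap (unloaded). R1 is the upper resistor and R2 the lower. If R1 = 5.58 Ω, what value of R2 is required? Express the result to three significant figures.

R2 ≈ 24.9 Ω

The divider ratio is R2/(R1+R2) = 28.1/34.4 = 0.8169.
So R2 = R1 · V_out/(V_in − V_out) = 5.58 × 28.1/(34.4 − 28.1) = 5.58 × 4.460 = 24.89 Ω.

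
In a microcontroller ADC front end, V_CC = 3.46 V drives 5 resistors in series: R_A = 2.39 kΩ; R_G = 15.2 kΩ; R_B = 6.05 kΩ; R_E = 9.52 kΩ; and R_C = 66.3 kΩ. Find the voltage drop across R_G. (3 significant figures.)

Total series resistance ΣR = 2.39 + 15.2 + 6.05 + 9.52 + 66.3 = 99.46 kΩ.
By the voltage-divider rule, V = 3.46 × 15.20/99.46 = 0.5288 V.

V ≈ 0.529 V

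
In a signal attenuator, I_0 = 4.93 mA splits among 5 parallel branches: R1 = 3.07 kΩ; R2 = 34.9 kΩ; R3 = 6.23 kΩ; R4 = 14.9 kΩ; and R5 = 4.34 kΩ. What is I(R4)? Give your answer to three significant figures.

I ≈ 0.407 mA

Conductances: ΣG = 1/3.07 + 1/34.9 + 1/6.23 + 1/14.9 + 1/4.34 = 0.8124 (1/kΩ).
R4 takes the fraction G_k/ΣG = 0.06711/0.8124 = 0.08261, so I = 4.93 × 0.08261 = 0.4073 mA.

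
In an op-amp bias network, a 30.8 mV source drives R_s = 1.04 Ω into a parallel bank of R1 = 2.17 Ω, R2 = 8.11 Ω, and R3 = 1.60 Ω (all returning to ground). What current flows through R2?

Combine the parallel branches: R_p = (1/2.17 + 1/8.11 + 1/1.60)⁻¹ = 0.8270 Ω.
Node voltage V_A = V_s · R_p/(R_s + R_p) = 30.8 × 0.4430 = 13.64 mV.
I(R2) = V_A / R2 = 13.64/8.11 = 1.682 mA.

I ≈ 1.68 mA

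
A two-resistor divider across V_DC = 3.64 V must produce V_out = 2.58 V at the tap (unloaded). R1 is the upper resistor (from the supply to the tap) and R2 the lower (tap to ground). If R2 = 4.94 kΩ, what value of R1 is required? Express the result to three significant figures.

Required fraction k = V_out/V_DC = 0.7088.
So R1 = R2 · (V_DC/V_out − 1) = 4.94 × (3.64/2.58 − 1) = 4.94 × 0.4109 = 2.030 kΩ.

R1 ≈ 2.03 kΩ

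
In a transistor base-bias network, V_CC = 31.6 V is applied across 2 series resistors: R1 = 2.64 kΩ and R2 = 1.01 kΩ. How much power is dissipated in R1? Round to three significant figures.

P ≈ 198 mW

ΣR = 3.650 kΩ → I = 31.6/3.650 = 8.658 mA.
V(R1) = I·R = 22.86 V; P = V·I = 22.86 × 8.658 = 197.9 mW.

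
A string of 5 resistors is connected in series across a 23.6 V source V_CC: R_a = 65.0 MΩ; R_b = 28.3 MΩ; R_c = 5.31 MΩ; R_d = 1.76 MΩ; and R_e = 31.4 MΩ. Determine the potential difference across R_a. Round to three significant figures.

ΣR = 65.0 + 28.3 + 5.31 + 1.76 + 31.4 = 131.8 MΩ.
Voltage divider: V = V_CC · (65.00 / 131.8) = 23.6 × 0.4933 = 11.64 V.

V ≈ 11.6 V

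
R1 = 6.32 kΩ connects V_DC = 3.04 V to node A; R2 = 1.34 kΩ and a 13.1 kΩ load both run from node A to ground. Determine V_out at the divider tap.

The load sits in parallel with R2, giving an effective lower resistance R2' = R2·R_L/(R2+R_L) = 1.216 kΩ.
Then V_out = V_DC · R2'/(R1 + R2') = 3.04 × 1.216/7.536 = 0.4904 V.
(Unloaded it would be 0.532 V; the load pulls it down.)

V_out ≈ 0.490 V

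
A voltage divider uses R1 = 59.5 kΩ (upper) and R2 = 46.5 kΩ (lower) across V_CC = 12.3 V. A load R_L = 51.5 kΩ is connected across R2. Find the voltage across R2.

V_out ≈ 3.58 V

First combine the lower leg with the load: R2 ‖ R_L = 24.44 kΩ.
Then V_out = V_CC · R2'/(R1 + R2') = 12.3 × 24.44/83.94 = 3.581 V.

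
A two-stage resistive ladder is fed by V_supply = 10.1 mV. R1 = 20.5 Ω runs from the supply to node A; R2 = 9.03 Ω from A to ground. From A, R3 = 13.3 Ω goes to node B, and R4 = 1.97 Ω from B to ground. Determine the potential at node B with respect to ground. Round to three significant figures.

V_B ≈ 0.282 mV

Node A sees R2 in parallel with the series input of stage 2, R3 + R4 = 15.27 Ω.
R2 ‖ (R3+R4) = 5.674 Ω.
First divider: V_A = V_supply · 5.674/(20.5 + 5.674) = 2.190 mV.
Stage 2 is unloaded, so V_B = V_A · R4/(R3+R4) = 2.190 × 1.97/15.27 = 0.2825 mV.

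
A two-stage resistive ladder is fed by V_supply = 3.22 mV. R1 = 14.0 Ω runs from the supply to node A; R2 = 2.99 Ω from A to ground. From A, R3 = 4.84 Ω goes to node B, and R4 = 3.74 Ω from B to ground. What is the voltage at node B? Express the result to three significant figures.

Node A sees R2 in parallel with the series input of stage 2, R3 + R4 = 8.580 Ω.
Effective lower resistance at A: R2 ‖ 8.580 = 2.217 Ω.
So V_A = 3.22 × 0.1367 = 0.4403 mV.
Then the unloaded second divider: V_B = V_A × R4/(R3+R4) = 0.4403 × 0.4359 = 0.1919 mV.

V_B ≈ 0.192 mV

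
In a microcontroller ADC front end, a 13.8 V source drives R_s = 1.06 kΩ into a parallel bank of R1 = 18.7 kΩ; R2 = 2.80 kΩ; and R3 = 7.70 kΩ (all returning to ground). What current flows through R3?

Equivalent of the parallel group: R_p = 1.850 kΩ.
V_A = 13.8 × 1.850/2.910 = 8.774 V.
I(R3) = V_A / R3 = 8.774/7.70 = 1.139 mA.
(Check via current divider: I_total = 4.742 mA; share G_k/ΣG = 0.2403 → same result.)

I ≈ 1.14 mA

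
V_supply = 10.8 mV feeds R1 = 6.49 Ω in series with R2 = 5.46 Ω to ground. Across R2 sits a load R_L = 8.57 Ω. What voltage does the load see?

V_out ≈ 3.67 mV

R2 ‖ R_L = (5.46 × 8.57)/(5.46 + 8.57) = 3.335 Ω.
Now apply the divider: V_out = 10.8 × 0.3395 = 3.666 mV.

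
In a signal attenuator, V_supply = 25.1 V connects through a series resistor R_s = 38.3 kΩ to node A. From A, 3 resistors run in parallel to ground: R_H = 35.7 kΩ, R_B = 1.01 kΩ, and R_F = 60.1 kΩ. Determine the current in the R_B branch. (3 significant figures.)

Parallel bank: R_p = 1/(1/35.7 + 1/1.01 + 1/60.1) = 0.9664 kΩ.
V_A = 25.1 × 0.9664/39.27 = 0.6178 V.
I(R_B) = V_A / R_B = 0.6178/1.01 = 0.6116 mA.
(Check via current divider: I_total = 0.6392 mA; share G_k/ΣG = 0.9568 → same result.)

I ≈ 0.612 mA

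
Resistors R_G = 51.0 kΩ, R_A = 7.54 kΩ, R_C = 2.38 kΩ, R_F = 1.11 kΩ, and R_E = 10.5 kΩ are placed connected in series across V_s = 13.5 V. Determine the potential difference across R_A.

V ≈ 1.40 V

Series total: ΣR = 51.0 + 7.54 + 2.38 + 1.11 + 10.5 = 72.53 kΩ.
Voltage divider: V = V_s · (7.540 / 72.53) = 13.5 × 0.1040 = 1.403 V.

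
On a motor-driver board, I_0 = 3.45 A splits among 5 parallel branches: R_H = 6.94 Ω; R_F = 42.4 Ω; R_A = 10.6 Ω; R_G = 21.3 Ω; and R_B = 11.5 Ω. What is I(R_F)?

I ≈ 0.206 A

Conductances: ΣG = 1/6.94 + 1/42.4 + 1/10.6 + 1/21.3 + 1/11.5 = 0.3959 (1/Ω).
Current divider: I(R_F) = I_0 · G_k/ΣG = 3.45 × (0.02358/0.3959) = 3.45 × 0.05957 = 0.2055 A.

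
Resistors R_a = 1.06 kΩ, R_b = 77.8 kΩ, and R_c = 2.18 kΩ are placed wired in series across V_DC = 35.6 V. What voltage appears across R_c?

V ≈ 0.958 V

ΣR = 1.06 + 77.8 + 2.18 = 81.04 kΩ.
By the voltage-divider rule, V = 35.6 × 2.180/81.04 = 0.9577 V.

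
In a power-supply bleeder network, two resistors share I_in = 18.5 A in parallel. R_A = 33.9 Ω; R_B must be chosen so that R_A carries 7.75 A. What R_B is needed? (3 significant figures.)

R_B ≈ 24.4 Ω

Two-branch current divider: I_A = I_in · R_B/(R_A + R_B).
7.75/18.5 = R_B/(R_A + R_B) → R_B = R_A · (0.4189)/(1 − 0.4189) = 33.9 × 0.7209 = 24.44 Ω.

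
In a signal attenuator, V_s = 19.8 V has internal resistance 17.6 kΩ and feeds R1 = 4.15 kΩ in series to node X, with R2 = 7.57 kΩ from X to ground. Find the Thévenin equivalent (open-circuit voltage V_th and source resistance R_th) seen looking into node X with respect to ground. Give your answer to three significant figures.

R1' = 17.6 + 4.15 = 21.75 kΩ (source resistance + R1).
With X open, the divider is unloaded: V_th = 19.8 × 7.57/29.32 = 5.112 V.
Looking into X with the source shorted: R_th = R1'·R2/(R1'+R2) = 21.75 × 7.57/29.32 = 5.616 kΩ.

V_th ≈ 5.11 V, R_th ≈ 5.62 kΩ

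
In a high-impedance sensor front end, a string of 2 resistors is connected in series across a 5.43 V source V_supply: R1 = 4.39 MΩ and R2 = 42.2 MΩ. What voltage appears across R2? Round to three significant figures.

Total series resistance ΣR = 4.39 + 42.2 = 46.59 MΩ.
By the voltage-divider rule, V = 5.43 × 42.20/46.59 = 4.918 V.

V ≈ 4.92 V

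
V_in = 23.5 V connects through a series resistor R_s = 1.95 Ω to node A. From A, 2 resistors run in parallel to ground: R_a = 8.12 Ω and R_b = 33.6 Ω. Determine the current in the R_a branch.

I ≈ 2.23 A

Parallel bank: R_p = 1/(1/8.12 + 1/33.6) = 6.540 Ω.
V_A by voltage divider: V_A = 23.5 × 6.540/(1.95 + 6.540) = 18.10 V.
Branch current I = V_A/R_a = 18.10/8.12 = 2.229 A.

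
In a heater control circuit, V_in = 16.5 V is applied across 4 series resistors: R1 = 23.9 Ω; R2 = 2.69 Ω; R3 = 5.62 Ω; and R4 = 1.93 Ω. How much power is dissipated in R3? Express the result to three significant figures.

P ≈ 1.31 W

ΣR = 34.14 Ω → I = 16.5/34.14 = 0.4833 A.
P(R3) = I²·R3 = (0.4833)² × 5.62 = 1.313 W.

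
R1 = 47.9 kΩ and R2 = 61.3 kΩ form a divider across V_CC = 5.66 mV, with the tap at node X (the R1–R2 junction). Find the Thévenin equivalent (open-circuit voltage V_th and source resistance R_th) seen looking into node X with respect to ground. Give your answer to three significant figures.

Open-circuit (no load on X): V_th = V_CC · R2/(R1 + R2) = 5.66 × 61.3/(47.90 + 61.3) = 3.177 mV.
With V_CC suppressed (replaced by a short), R_th = R1 ‖ R2 = (47.90 × 61.3)/(47.90 + 61.3) = 26.89 kΩ.

V_th ≈ 3.18 mV, R_th ≈ 26.9 kΩ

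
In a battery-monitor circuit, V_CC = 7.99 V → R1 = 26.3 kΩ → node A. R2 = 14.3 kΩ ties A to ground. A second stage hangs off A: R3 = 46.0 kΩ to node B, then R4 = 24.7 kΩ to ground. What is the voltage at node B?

V_B ≈ 0.869 V

Looking into the second stage from A: R3 + R4 = 70.70 kΩ appears in parallel with R2.
R2 ‖ (R3+R4) = 11.89 kΩ.
V_A = 7.99 × 11.89/(26.3 + 11.89) = 2.488 V.
Stage 2 is unloaded, so V_B = V_A · R4/(R3+R4) = 2.488 × 24.7/70.70 = 0.8693 V.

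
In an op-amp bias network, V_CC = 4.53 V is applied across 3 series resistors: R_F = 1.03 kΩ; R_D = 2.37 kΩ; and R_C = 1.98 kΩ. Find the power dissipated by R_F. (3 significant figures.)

P ≈ 0.730 mW

ΣR = 5.380 kΩ → I = 4.53/5.380 = 0.8420 mA.
P(R_F) = I²·R_F = (0.8420)² × 1.03 = 0.7302 mW.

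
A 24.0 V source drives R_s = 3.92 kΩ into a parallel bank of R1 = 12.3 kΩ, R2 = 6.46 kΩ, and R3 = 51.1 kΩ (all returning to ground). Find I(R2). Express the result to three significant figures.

I ≈ 1.86 mA

Combine the parallel branches: R_p = (1/12.3 + 1/6.46 + 1/51.1)⁻¹ = 3.911 kΩ.
Node voltage V_A = V_s · R_p/(R_s + R_p) = 24.0 × 0.4994 = 11.99 V.
Branch current I = V_A/R2 = 11.99/6.46 = 1.856 mA.
(Equivalently: I_total = 3.065 mA, then current-divider fraction G_k/ΣG = 0.6055.)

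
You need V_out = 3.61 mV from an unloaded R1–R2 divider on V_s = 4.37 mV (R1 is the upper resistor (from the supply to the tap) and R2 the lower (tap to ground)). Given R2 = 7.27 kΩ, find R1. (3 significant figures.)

R1 ≈ 1.53 kΩ

The divider ratio is R2/(R1+R2) = 3.61/4.37 = 0.8261.
Rearranging, R1 = R2·(1−k)/k = 7.27 × 0.2105 = 1.531 kΩ.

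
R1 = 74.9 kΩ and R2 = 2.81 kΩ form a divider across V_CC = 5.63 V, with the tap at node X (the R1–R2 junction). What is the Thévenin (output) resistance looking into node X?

Looking into X with the source shorted: R_th = R1·R2/(R1+R2) = 74.90 × 2.81/77.71 = 2.708 kΩ.

R_th ≈ 2.71 kΩ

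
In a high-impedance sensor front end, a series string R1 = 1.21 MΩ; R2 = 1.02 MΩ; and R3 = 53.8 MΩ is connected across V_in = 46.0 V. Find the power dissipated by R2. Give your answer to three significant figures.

P ≈ 0.688 µW

ΣR = 56.03 MΩ → I = 46.0/56.03 = 0.8210 µA.
P(R2) = I²·R2 = (0.8210)² × 1.02 = 0.6875 µW.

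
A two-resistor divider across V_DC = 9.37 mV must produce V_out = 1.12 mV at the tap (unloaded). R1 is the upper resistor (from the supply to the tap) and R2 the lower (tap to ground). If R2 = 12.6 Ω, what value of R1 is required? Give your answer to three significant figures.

R1 ≈ 92.8 Ω

V_out/V_DC = R2/(R1+R2) = 0.1195.
Rearranging, R1 = R2·(1−k)/k = 12.6 × 7.366 = 92.81 Ω.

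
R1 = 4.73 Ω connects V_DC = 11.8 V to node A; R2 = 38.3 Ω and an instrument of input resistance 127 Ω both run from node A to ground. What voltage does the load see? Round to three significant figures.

First combine the lower leg with the load: R2 ‖ R_L = 29.43 Ω.
Now apply the divider: V_out = 11.8 × 0.8615 = 10.17 V.

V_out ≈ 10.2 V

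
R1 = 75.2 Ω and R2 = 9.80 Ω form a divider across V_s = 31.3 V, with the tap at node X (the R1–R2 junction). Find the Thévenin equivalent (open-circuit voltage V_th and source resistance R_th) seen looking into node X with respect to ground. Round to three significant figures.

V_th ≈ 3.61 V, R_th ≈ 8.67 Ω

Open-circuit (no load on X): V_th = V_s · R2/(R1 + R2) = 31.3 × 9.80/(75.20 + 9.80) = 3.609 V.
With V_s suppressed (replaced by a short), R_th = R1 ‖ R2 = (75.20 × 9.80)/(75.20 + 9.80) = 8.670 Ω.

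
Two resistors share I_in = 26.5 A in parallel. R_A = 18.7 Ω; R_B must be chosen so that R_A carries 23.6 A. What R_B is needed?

Two-branch current divider: I_A = I_in · R_B/(R_A + R_B).
With f = 0.8906, R_B = R_A · f/(1−f) = 18.7 × 8.138 = 152.2 Ω.

R_B ≈ 152 Ω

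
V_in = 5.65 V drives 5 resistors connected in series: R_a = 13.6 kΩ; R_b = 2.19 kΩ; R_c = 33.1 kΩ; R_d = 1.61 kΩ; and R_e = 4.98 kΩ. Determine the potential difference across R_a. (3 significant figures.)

Series total: ΣR = 13.6 + 2.19 + 33.1 + 1.61 + 4.98 = 55.48 kΩ.
By the voltage-divider rule, V = 5.65 × 13.60/55.48 = 1.385 V.

V ≈ 1.39 V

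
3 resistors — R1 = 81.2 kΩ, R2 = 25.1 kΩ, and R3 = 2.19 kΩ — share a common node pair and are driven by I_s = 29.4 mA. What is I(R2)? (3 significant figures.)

I ≈ 2.30 mA

Total conductance ΣG = 1/81.2 + 1/25.1 + 1/2.19 = 0.5088 (units of 1/kΩ).
By the current-divider rule, I = I_s · G_k/ΣG = 29.4 × 0.07831 = 2.302 mA.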